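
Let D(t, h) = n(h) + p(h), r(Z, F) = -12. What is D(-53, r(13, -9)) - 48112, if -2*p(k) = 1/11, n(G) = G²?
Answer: -1055297/22 ≈ -47968.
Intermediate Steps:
p(k) = -1/22 (p(k) = -½/11 = -½*1/11 = -1/22)
D(t, h) = -1/22 + h² (D(t, h) = h² - 1/22 = -1/22 + h²)
D(-53, r(13, -9)) - 48112 = (-1/22 + (-12)²) - 48112 = (-1/22 + 144) - 48112 = 3167/22 - 48112 = -1055297/22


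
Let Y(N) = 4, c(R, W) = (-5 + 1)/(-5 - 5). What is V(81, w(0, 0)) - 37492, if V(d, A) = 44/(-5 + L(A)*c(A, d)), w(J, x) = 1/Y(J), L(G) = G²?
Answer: -7462668/199 ≈ -37501.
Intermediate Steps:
c(R, W) = ⅖ (c(R, W) = -4/(-10) = -4*(-⅒) = ⅖)
w(J, x) = ¼ (w(J, x) = 1/4 = ¼)
V(d, A) = 44/(-5 + 2*A²/5) (V(d, A) = 44/(-5 + A²*(⅖)) = 44/(-5 + 2*A²/5))
V(81, w(0, 0)) - 37492 = 220/(-25 + 2*(¼)²) - 37492 = 220/(-25 + 2*(1/16)) - 37492 = 220/(-25 + ⅛) - 37492 = 220/(-199/8) - 37492 = 220*(-8/199) - 37492 = -1760/199 - 37492 = -7462668/199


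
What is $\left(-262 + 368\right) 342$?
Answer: $36252$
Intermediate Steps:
$\left(-262 + 368\right) 342 = 106 \cdot 342 = 36252$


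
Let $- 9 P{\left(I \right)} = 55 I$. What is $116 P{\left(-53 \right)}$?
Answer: $\frac{338140}{9} \approx 37571.0$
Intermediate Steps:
$P{\left(I \right)} = - \frac{55 I}{9}$
$116 P{\left(-53 \right)} = 116 \left(\left(- \frac{55}{9}\right) \left(-53\right)\right) = 116 \cdot \frac{2915}{9} = \frac{338140}{9}$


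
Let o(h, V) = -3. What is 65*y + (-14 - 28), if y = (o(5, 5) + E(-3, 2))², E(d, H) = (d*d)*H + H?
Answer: 18743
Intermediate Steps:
E(d, H) = H + H*d² (E(d, H) = d²*H + H = H*d² + H = H + H*d²)
y = 289 (y = (-3 + 2*(1 + (-3)²))² = (-3 + 2*(1 + 9))² = (-3 + 2*10)² = (-3 + 20)² = 17² = 289)
65*y + (-14 - 28) = 65*289 + (-14 - 28) = 18785 - 42 = 18743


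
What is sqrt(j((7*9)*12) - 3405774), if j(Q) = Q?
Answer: I*sqrt(3405018) ≈ 1845.3*I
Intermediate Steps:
sqrt(j((7*9)*12) - 3405774) = sqrt((7*9)*12 - 3405774) = sqrt(63*12 - 3405774) = sqrt(756 - 3405774) = sqrt(-3405018) = I*sqrt(3405018)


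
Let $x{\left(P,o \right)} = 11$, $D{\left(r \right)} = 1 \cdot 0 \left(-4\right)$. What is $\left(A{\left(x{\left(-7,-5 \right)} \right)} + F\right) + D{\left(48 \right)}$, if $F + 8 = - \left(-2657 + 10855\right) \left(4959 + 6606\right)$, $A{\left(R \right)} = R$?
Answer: $-94809867$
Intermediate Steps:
$D{\left(r \right)} = 0$ ($D{\left(r \right)} = 0 \left(-4\right) = 0$)
$F = -94809878$ ($F = -8 - \left(-2657 + 10855\right) \left(4959 + 6606\right) = -8 - 8198 \cdot 11565 = -8 - 94809870 = -94809878$)
$\left(A{\left(x{\left(-7,-5 \right)} \right)} + F\right) + D{\left(48 \right)} = \left(11 - 94809878\right) + 0 = -94809867 + 0 = -94809867$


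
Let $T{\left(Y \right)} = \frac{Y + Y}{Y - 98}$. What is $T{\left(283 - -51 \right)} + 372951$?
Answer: $\frac{22004276}{59} \approx 3.7295 \cdot 10^{5}$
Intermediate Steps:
$T{\left(Y \right)} = \frac{2 Y}{-98 + Y}$
$T{\left(283 - -51 \right)} + 372951 = \frac{2 \left(283 - -51\right)}{-98 + \left(283 - -51\right)} + 372951 = \frac{2 \left(283 + 51\right)}{-98 + \left(283 + 51\right)} + 372951 = 2 \cdot 334 \frac{1}{-98 + 334} + 372951 = 2 \cdot 334 \cdot \frac{1}{236} + 372951 = \frac{167}{59} + 372951 = \frac{22004276}{59}$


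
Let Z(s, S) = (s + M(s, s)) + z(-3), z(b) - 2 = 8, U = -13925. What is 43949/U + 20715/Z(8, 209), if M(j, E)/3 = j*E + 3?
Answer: 92943848/1016525 ≈ 91.433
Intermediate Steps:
z(b) = 10 (z(b) = 2 + 8 = 10)
M(j, E) = 9 + 3*E*j (M(j, E) = 3*(j*E + 3) = 3*(E*j + 3) = 3*(3 + E*j) = 9 + 3*E*j)
Z(s, S) = 19 + s + 3*s**2 (Z(s, S) = (s + (9 + 3*s*s)) + 10 = (s + (9 + 3*s**2)) + 10 = (9 + s + 3*s**2) + 10 = 19 + s + 3*s**2)
43949/U + 20715/Z(8, 209) = 43949/(-13925) + 20715/(19 + 8 + 3*8**2) = 43949*(-1/13925) + 20715/(19 + 8 + 3*64) = -43949/13925 + 20715/(19 + 8 + 192) = -43949/13925 + 20715/219 = -43949/13925 + 20715*(1/219) = -43949/13925 + 6905/73 = 92943848/1016525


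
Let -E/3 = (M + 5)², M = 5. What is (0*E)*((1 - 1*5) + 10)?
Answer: 0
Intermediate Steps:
E = -300 (E = -3*(5 + 5)² = -3*10² = -3*100 = -300)
(0*E)*((1 - 1*5) + 10) = (0*(-300))*((1 - 1*5) + 10) = 0*((1 - 5) + 10) = 0*(-4 + 10) = 0*6 = 0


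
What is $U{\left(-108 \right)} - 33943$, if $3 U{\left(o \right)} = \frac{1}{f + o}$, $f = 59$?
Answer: $- \frac{4989622}{147} \approx -33943.0$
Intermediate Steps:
$U{\left(o \right)} = \frac{1}{3 \left(59 + o\right)}$
$U{\left(-108 \right)} - 33943 = \frac{1}{3 \left(59 - 108\right)} - 33943 = \frac{1}{3 \left(-49\right)} - 33943 = \frac{1}{3} \left(- \frac{1}{49}\right) - 33943 = - \frac{1}{147} - 33943 = - \frac{4989622}{147}$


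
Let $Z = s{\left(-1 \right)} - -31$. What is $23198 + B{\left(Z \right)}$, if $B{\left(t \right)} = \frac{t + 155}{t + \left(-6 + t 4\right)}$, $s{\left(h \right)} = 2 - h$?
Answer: $\frac{3804661}{164} \approx 23199.0$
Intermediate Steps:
$Z = 34$ ($Z = \left(2 - -1\right) - -31 = \left(2 + 1\right) + 31 = 3 + 31 = 34$)
$B{\left(t \right)} = \frac{155 + t}{-6 + 5 t}$ ($B{\left(t \right)} = \frac{155 + t}{t + \left(-6 + 4 t\right)} = \frac{155 + t}{-6 + 5 t}$)
$23198 + B{\left(Z \right)} = 23198 + \frac{155 + 34}{-6 + 5 \cdot 34} = 23198 + \frac{1}{-6 + 170} \cdot 189 = 23198 + \frac{1}{164} \cdot 189 = 23198 + \frac{189}{164} = \frac{3804661}{164}$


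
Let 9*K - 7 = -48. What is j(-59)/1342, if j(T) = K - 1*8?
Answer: -113/12078 ≈ -0.0093559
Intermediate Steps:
K = -41/9 (K = 7/9 + (⅑)*(-48) = 7/9 - 16/3 = -41/9 ≈ -4.5556)
j(T) = -113/9 (j(T) = -41/9 - 1*8 = -41/9 - 8 = -113/9)
j(-59)/1342 = -113/9/1342 = -113/9*1/1342 = -113/12078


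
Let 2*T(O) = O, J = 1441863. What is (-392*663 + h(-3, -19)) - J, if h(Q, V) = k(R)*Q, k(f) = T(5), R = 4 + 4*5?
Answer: -3403533/2 ≈ -1.7018e+6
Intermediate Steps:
T(O) = O/2
R = 24 (R = 4 + 20 = 24)
k(f) = 5/2 (k(f) = (1/2)*5 = 5/2)
h(Q, V) = 5*Q/2
(-392*663 + h(-3, -19)) - J = (-392*663 + (5/2)*(-3)) - 1*1441863 = (-259896 - 15/2) - 1441863 = -519807/2 - 1441863 = -3403533/2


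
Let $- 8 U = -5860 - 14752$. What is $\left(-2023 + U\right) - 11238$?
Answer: $- \frac{21369}{2} \approx -10685.0$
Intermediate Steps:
$U = \frac{5153}{2}$ ($U = - \frac{-5860 - 14752}{8} = \left(- \frac{1}{8}\right) \left(-20612\right) = \frac{5153}{2} \approx 2576.5$)
$\left(-2023 + U\right) - 11238 = \left(-2023 + \frac{5153}{2}\right) - 11238 = \frac{1107}{2} - 11238 = - \frac{21369}{2}$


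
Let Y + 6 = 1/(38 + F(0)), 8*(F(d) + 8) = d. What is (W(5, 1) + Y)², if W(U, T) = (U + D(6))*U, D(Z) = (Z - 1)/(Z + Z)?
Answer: 1605289/3600 ≈ 445.91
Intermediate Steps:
D(Z) = (-1 + Z)/(2*Z) (D(Z) = (-1 + Z)/((2*Z)) = (-1 + Z)*(1/(2*Z)) = (-1 + Z)/(2*Z))
W(U, T) = U*(5/12 + U) (W(U, T) = (U + (½)*(-1 + 6)/6)*U = (U + (½)*(⅙)*5)*U = (U + 5/12)*U = (5/12 + U)*U = U*(5/12 + U))
F(d) = -8 + d/8
Y = -179/30 (Y = -6 + 1/(38 + (-8 + (⅛)*0)) = -6 + 1/(38 + (-8 + 0)) = -6 + 1/(38 - 8) = -6 + 1/30 = -179/30 ≈ -5.9667)
(W(5, 1) + Y)² = ((1/12)*5*(5 + 12*5) - 179/30)² = ((1/12)*5*(5 + 60) - 179/30)² = ((1/12)*5*65 - 179/30)² = (325/12 - 179/30)² = (1267/60)² = 1605289/3600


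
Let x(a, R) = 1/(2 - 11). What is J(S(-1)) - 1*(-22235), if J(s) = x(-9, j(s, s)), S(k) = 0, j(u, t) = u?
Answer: 200114/9 ≈ 22235.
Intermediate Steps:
x(a, R) = -⅑ (x(a, R) = 1/(-9) = -⅑)
J(s) = -⅑
J(S(-1)) - 1*(-22235) = -⅑ - 1*(-22235) = -⅑ + 22235 = 200114/9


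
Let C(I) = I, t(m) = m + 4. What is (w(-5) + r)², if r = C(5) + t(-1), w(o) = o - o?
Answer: 64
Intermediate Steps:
t(m) = 4 + m
w(o) = 0
r = 8 (r = 5 + (4 - 1) = 5 + 3 = 8)
(w(-5) + r)² = (0 + 8)² = 8² = 64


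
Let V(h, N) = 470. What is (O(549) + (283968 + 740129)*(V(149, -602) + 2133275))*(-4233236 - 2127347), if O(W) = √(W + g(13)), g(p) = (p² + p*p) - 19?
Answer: -13898903336125853495 - 12721166*√217 ≈ -1.3899e+19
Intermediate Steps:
g(p) = -19 + 2*p² (g(p) = (p² + p²) - 19 = 2*p² - 19 = -19 + 2*p²)
O(W) = √(319 + W) (O(W) = √(W + (-19 + 2*13²)) = √(W + (-19 + 2*169)) = √(W + (-19 + 338)) = √(W + 319) = √(319 + W))
(O(549) + (283968 + 740129)*(V(149, -602) + 2133275))*(-4233236 - 2127347) = (√(319 + 549) + (283968 + 740129)*(470 + 2133275))*(-4233236 - 2127347) = (√868 + 1024097*2133745)*(-6360583) = (2*√217 + 2185161853265)*(-6360583) = (2185161853265 + 2*√217)*(-6360583) = -13898903336125853495 - 12721166*√217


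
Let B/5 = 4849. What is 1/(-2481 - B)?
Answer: -1/26726 ≈ -3.7417e-5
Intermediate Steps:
B = 24245 (B = 5*4849 = 24245)
1/(-2481 - B) = 1/(-2481 - 1*24245) = 1/(-2481 - 24245) = 1/(-26726) = -1/26726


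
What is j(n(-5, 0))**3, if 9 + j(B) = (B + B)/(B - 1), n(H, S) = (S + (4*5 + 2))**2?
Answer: -38580208939/112678587 ≈ -342.39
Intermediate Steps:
n(H, S) = (22 + S)**2 (n(H, S) = (S + (20 + 2))**2 = (S + 22)**2 = (22 + S)**2)
j(B) = -9 + 2*B/(-1 + B) (j(B) = -9 + (B + B)/(B - 1) = -9 + (2*B)/(-1 + B) = -9 + 2*B/(-1 + B))
j(n(-5, 0))**3 = ((9 - 7*(22 + 0)**2)/(-1 + (22 + 0)**2))**3 = ((9 - 7*22**2)/(-1 + 22**2))**3 = ((9 - 7*484)/(-1 + 484))**3 = ((9 - 3388)/483)**3 = ((1/483)*(-3379))**3 = (-3379/483)**3 = -38580208939/112678587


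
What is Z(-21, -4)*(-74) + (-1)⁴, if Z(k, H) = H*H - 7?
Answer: -665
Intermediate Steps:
Z(k, H) = -7 + H² (Z(k, H) = H² - 7 = -7 + H²)
Z(-21, -4)*(-74) + (-1)⁴ = (-7 + (-4)²)*(-74) + (-1)⁴ = (-7 + 16)*(-74) + 1 = 9*(-74) + 1 = -666 + 1 = -665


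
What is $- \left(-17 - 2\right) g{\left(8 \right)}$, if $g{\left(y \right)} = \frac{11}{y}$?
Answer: $\frac{209}{8} \approx 26.125$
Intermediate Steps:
$- \left(-17 - 2\right) g{\left(8 \right)} = - \left(-17 - 2\right) \frac{11}{8} = - \left(-19\right) 11 \cdot \frac{1}{8} = - \frac{\left(-19\right) 11}{8} = \left(-1\right) \left(- \frac{209}{8}\right) = \frac{209}{8}$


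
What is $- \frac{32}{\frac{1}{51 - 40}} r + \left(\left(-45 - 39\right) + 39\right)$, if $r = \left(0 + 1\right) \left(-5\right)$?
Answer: $1715$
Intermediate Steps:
$r = -5$ ($r = 1 \left(-5\right) = -5$)
$- \frac{32}{\frac{1}{51 - 40}} r + \left(\left(-45 - 39\right) + 39\right) = - \frac{32}{\frac{1}{51 - 40}} \left(-5\right) + \left(\left(-45 - 39\right) + 39\right) = - \frac{32}{\frac{1}{11}} \left(-5\right) + \left(-84 + 39\right) = - 32 \frac{1}{\frac{1}{11}} \left(-5\right) - 45 = \left(-32\right) 11 \left(-5\right) - 45 = \left(-352\right) \left(-5\right) - 45 = 1760 - 45 = 1715$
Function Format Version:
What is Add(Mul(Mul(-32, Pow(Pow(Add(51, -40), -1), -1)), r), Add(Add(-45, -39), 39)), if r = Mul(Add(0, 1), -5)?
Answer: 1715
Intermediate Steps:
r = -5 (r = Mul(1, -5) = -5)
Add(Mul(Mul(-32, Pow(Pow(Add(51, -40), -1), -1)), r), Add(Add(-45, -39), 39)) = Add(Mul(Mul(-32, Pow(Pow(Add(51, -40), -1), -1)), -5), Add(Add(-45, -39), 39)) = Add(Mul(Mul(-32, Pow(Pow(11, -1), -1)), -5), Add(-84, 39)) = Add(Mul(Mul(-32, Pow(Rational(1, 11), -1)), -5), -45) = Add(Mul(Mul(-32, 11), -5), -45) = Add(Mul(-352, -5), -45) = Add(1760, -45) = 1715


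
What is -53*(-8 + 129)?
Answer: -6413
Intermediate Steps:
-53*(-8 + 129) = -53*121 = -6413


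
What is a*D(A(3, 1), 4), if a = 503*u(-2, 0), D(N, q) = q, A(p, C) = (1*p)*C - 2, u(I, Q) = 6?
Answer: 12072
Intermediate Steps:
A(p, C) = -2 + C*p (A(p, C) = p*C - 2 = C*p - 2 = -2 + C*p)
a = 3018 (a = 503*6 = 3018)
a*D(A(3, 1), 4) = 3018*4 = 12072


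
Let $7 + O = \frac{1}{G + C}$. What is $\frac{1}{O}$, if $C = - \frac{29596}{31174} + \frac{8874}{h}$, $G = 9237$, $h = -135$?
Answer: $- \frac{2144066033}{15008228426} \approx -0.14286$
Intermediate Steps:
$C = - \frac{15590752}{233805}$ ($C = - \frac{29596}{31174} + \frac{8874}{-135} = \left(-29596\right) \frac{1}{31174} + 8874 \left(- \frac{1}{135}\right) = - \frac{14798}{15587} - \frac{986}{15} = - \frac{15590752}{233805} \approx -66.683$)
$O = - \frac{15008228426}{2144066033}$ ($O = -7 + \frac{1}{9237 - \frac{15590752}{233805}} = -7 + \frac{1}{\frac{2144066033}{233805}} = -7 + \frac{233805}{2144066033} = - \frac{15008228426}{2144066033} \approx -6.9999$)
$\frac{1}{O} = \frac{1}{- \frac{15008228426}{2144066033}} = - \frac{2144066033}{15008228426}$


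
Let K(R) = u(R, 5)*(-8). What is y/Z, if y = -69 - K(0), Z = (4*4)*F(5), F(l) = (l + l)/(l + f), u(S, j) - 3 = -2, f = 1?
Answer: -183/80 ≈ -2.2875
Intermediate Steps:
u(S, j) = 1 (u(S, j) = 3 - 2 = 1)
F(l) = 2*l/(1 + l) (F(l) = (l + l)/(l + 1) = (2*l)/(1 + l) = 2*l/(1 + l))
K(R) = -8 (K(R) = 1*(-8) = -8)
Z = 80/3 (Z = (4*4)*(2*5/(1 + 5)) = 16*(2*5/6) = 16*(2*5*(⅙)) = 16*(5/3) = 80/3 ≈ 26.667)
y = -61 (y = -69 - 1*(-8) = -69 + 8 = -61)
y/Z = -61/80/3 = -61*3/80 = -183/80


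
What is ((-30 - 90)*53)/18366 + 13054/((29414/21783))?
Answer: 435190169681/45018127 ≈ 9667.0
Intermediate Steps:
((-30 - 90)*53)/18366 + 13054/((29414/21783)) = -120*53*(1/18366) + 13054/((29414*(1/21783))) = -6360*1/18366 + 13054/(29414/21783) = -1060/3061 + 13054*(21783/29414) = -1060/3061 + 142177641/14707 = 435190169681/45018127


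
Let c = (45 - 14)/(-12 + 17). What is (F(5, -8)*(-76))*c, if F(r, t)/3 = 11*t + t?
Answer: 678528/5 ≈ 1.3571e+5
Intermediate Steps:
F(r, t) = 36*t (F(r, t) = 3*(11*t + t) = 3*(12*t) = 36*t)
c = 31/5 ≈ 6.2000
(F(5, -8)*(-76))*c = ((36*(-8))*(-76))*(31/5) = -288*(-76)*(31/5) = 21888*(31/5) = 678528/5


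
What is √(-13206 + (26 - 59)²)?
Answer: I*√12117 ≈ 110.08*I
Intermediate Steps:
√(-13206 + (26 - 59)²) = √(-13206 + (-33)²) = √(-13206 + 1089) = √(-12117) = I*√12117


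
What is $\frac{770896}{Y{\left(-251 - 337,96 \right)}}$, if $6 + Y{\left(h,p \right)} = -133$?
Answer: $- \frac{770896}{139} \approx -5546.0$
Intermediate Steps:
$Y{\left(h,p \right)} = -139$ ($Y{\left(h,p \right)} = -6 - 133 = -139$)
$\frac{770896}{Y{\left(-251 - 337,96 \right)}} = \frac{770896}{-139} = 770896 \left(- \frac{1}{139}\right) = - \frac{770896}{139}$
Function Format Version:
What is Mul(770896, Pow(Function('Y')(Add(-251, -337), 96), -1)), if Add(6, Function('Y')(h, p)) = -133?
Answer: Rational(-770896, 139) ≈ -5546.0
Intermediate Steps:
Function('Y')(h, p) = -139 (Function('Y')(h, p) = Add(-6, -133) = -139)
Mul(770896, Pow(Function('Y')(Add(-251, -337), 96), -1)) = Mul(770896, Pow(-139, -1)) = Mul(770896, Rational(-1, 139)) = Rational(-770896, 139)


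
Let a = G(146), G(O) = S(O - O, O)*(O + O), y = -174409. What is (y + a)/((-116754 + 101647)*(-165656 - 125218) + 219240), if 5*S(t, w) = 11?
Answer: -289611/7324087930 ≈ -3.9542e-5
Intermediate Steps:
S(t, w) = 11/5 (S(t, w) = (⅕)*11 = 11/5)
G(O) = 22*O/5 (G(O) = 11*(O + O)/5 = 11*(2*O)/5 = 22*O/5)
a = 3212/5 (a = (22/5)*146 = 3212/5 ≈ 642.40)
(y + a)/((-116754 + 101647)*(-165656 - 125218) + 219240) = (-174409 + 3212/5)/((-116754 + 101647)*(-165656 - 125218) + 219240) = -868833/(5*(-15107*(-290874) + 219240)) = -868833/(5*(4394233518 + 219240)) = -868833/5/4394452758 = -868833/5*1/4394452758 = -289611/7324087930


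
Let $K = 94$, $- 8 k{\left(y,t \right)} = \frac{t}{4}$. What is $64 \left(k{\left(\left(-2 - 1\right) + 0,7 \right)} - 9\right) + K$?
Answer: $-496$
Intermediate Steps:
$k{\left(y,t \right)} = - \frac{t}{32}$ ($k{\left(y,t \right)} = - \frac{t \frac{1}{4}}{8} = - \frac{\frac{1}{4} t}{8} = - \frac{t}{32}$)
$64 \left(k{\left(\left(-2 - 1\right) + 0,7 \right)} - 9\right) + K = 64 \left(\left(- \frac{1}{32}\right) 7 - 9\right) + 94 = 64 \left(- \frac{7}{32} - 9\right) + 94 = 64 \left(- \frac{295}{32}\right) + 94 = -590 + 94 = -496$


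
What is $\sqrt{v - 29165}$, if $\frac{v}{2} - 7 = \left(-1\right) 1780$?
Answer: $i \sqrt{32711} \approx 180.86 i$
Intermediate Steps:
$v = -3546$ ($v = 14 + 2 \left(\left(-1\right) 1780\right) = 14 + 2 \left(-1780\right) = 14 - 3560 = -3546$)
$\sqrt{v - 29165} = \sqrt{-3546 - 29165} = \sqrt{-32711} = i \sqrt{32711}$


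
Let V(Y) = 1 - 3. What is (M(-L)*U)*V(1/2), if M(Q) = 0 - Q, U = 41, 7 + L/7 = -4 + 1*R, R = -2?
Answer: 7462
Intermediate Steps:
L = -91 (L = -49 + 7*(-4 + 1*(-2)) = -49 + 7*(-4 - 2) = -49 + 7*(-6) = -49 - 42 = -91)
M(Q) = -Q
V(Y) = -2
(M(-L)*U)*V(1/2) = (-(-1)*(-91)*41)*(-2) = (-1*91*41)*(-2) = -91*41*(-2) = -3731*(-2) = 7462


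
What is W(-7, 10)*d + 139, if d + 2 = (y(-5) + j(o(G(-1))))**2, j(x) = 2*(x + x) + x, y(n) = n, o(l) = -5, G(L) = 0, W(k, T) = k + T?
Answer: 2833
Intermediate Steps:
W(k, T) = T + k
j(x) = 5*x (j(x) = 2*(2*x) + x = 4*x + x = 5*x)
d = 898 (d = -2 + (-5 + 5*(-5))**2 = -2 + (-5 - 25)**2 = -2 + (-30)**2 = -2 + 900 = 898)
W(-7, 10)*d + 139 = (10 - 7)*898 + 139 = 3*898 + 139 = 2694 + 139 = 2833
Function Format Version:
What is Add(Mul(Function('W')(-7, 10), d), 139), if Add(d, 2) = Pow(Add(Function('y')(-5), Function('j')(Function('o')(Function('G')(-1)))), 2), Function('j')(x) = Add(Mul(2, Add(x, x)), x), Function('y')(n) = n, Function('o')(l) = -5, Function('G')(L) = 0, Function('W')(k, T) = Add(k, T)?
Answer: 2833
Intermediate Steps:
Function('W')(k, T) = Add(T, k)
Function('j')(x) = Mul(5, x) (Function('j')(x) = Add(Mul(2, Mul(2, x)), x) = Add(Mul(4, x), x) = Mul(5, x))
d = 898 (d = Add(-2, Pow(Add(-5, Mul(5, -5)), 2)) = Add(-2, Pow(Add(-5, -25), 2)) = Add(-2, Pow(-30, 2)) = Add(-2, 900) = 898)
Add(Mul(Function('W')(-7, 10), d), 139) = Add(Mul(Add(10, -7), 898), 139) = Add(Mul(3, 898), 139) = Add(2694, 139) = 2833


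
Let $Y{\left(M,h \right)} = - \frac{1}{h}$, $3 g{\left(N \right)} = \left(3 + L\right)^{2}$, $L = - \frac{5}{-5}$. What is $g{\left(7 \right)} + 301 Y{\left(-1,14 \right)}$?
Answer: $- \frac{97}{6} \approx -16.167$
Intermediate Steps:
$L = 1$ ($L = \left(-5\right) \left(- \frac{1}{5}\right) = 1$)
$g{\left(N \right)} = \frac{16}{3}$ ($g{\left(N \right)} = \frac{\left(3 + 1\right)^{2}}{3} = \frac{4^{2}}{3} = \frac{1}{3} \cdot 16 = \frac{16}{3}$)
$g{\left(7 \right)} + 301 Y{\left(-1,14 \right)} = \frac{16}{3} + 301 \left(- \frac{1}{14}\right) = \frac{16}{3} - \frac{43}{2} = - \frac{97}{6}$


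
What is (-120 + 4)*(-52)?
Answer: 6032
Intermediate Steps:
(-120 + 4)*(-52) = -116*(-52) = 6032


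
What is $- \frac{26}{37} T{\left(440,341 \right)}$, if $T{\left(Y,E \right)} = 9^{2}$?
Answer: $- \frac{2106}{37} \approx -56.919$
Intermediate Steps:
$T{\left(Y,E \right)} = 81$
$- \frac{26}{37} T{\left(440,341 \right)} = - \frac{26}{37} \cdot 81 = \left(-26\right) \frac{1}{37} \cdot 81 = \left(- \frac{26}{37}\right) 81 = - \frac{2106}{37}$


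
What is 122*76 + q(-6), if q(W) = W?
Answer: 9266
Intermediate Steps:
122*76 + q(-6) = 122*76 - 6 = 9272 - 6 = 9266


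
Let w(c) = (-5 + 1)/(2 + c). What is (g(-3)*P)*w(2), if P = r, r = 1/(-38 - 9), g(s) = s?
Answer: -3/47 ≈ -0.063830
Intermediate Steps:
w(c) = -4/(2 + c)
r = -1/47 (r = 1/(-47) = -1/47 ≈ -0.021277)
P = -1/47 ≈ -0.021277
(g(-3)*P)*w(2) = (-3*(-1/47))*(-4/(2 + 2)) = 3*(-4/4)/47 = 3*(-4*¼)/47 = (3/47)*(-1) = -3/47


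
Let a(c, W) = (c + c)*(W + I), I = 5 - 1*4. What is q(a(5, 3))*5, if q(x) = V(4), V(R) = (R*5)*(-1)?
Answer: -100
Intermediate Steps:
I = 1 (I = 5 - 4 = 1)
a(c, W) = 2*c*(1 + W) (a(c, W) = (c + c)*(W + 1) = (2*c)*(1 + W) = 2*c*(1 + W))
V(R) = -5*R (V(R) = (5*R)*(-1) = -5*R)
q(x) = -20 (q(x) = -5*4 = -20)
q(a(5, 3))*5 = -20*5 = -100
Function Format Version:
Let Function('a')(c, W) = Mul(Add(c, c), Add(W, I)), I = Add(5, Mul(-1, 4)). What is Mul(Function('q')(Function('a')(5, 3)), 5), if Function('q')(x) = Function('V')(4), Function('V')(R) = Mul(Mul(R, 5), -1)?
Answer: -100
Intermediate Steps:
I = 1 (I = Add(5, -4) = 1)
Function('a')(c, W) = Mul(2, c, Add(1, W)) (Function('a')(c, W) = Mul(Add(c, c), Add(W, 1)) = Mul(Mul(2, c), Add(1, W)) = Mul(2, c, Add(1, W)))
Function('V')(R) = Mul(-5, R) (Function('V')(R) = Mul(Mul(5, R), -1) = Mul(-5, R))
Function('q')(x) = -20 (Function('q')(x) = Mul(-5, 4) = -20)
Mul(Function('q')(Function('a')(5, 3)), 5) = Mul(-20, 5) = -100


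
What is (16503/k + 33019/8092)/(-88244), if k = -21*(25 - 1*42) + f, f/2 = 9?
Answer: -6948781/12751258000 ≈ -0.00054495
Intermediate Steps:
f = 18 (f = 2*9 = 18)
k = 375 (k = -21*(25 - 1*42) + 18 = -21*(25 - 42) + 18 = -21*(-17) + 18 = 357 + 18 = 375)
(16503/k + 33019/8092)/(-88244) = (16503/375 + 33019/8092)/(-88244) = (16503*(1/375) + 33019*(1/8092))*(-1/88244) = (5501/125 + 4717/1156)*(-1/88244) = (6948781/144500)*(-1/88244) = -6948781/12751258000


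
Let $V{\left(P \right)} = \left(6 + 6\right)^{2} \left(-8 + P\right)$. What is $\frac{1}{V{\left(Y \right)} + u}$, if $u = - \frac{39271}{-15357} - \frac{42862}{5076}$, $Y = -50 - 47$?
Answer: $- \frac{12992022}{196515854663} \approx -6.6112 \cdot 10^{-5}$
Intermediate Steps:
$Y = -97$ ($Y = -50 - 47 = -97$)
$V{\left(P \right)} = -1152 + 144 P$ ($V{\left(P \right)} = 12^{2} \left(-8 + P\right) = 144 \left(-8 + P\right) = -1152 + 144 P$)
$u = - \frac{76482023}{12992022}$ ($u = \left(-39271\right) \left(- \frac{1}{15357}\right) - \frac{21431}{2538} = \frac{39271}{15357} - \frac{21431}{2538} = - \frac{76482023}{12992022} \approx -5.8868$)
$\frac{1}{V{\left(Y \right)} + u} = \frac{1}{\left(-1152 + 144 \left(-97\right)\right) - \frac{76482023}{12992022}} = \frac{1}{\left(-1152 - 13968\right) - \frac{76482023}{12992022}} = \frac{1}{-15120 - \frac{76482023}{12992022}} = \frac{1}{- \frac{196515854663}{12992022}} = - \frac{12992022}{196515854663}$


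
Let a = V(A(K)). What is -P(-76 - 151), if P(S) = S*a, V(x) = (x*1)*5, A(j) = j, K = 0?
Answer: 0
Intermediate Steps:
V(x) = 5*x (V(x) = x*5 = 5*x)
a = 0 (a = 5*0 = 0)
P(S) = 0 (P(S) = S*0 = 0)
-P(-76 - 151) = -1*0 = 0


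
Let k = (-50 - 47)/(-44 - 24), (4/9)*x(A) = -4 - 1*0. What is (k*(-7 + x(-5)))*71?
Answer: -27548/17 ≈ -1620.5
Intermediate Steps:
x(A) = -9 (x(A) = 9*(-4 - 1*0)/4 = 9*(-4 + 0)/4 = (9/4)*(-4) = -9)
k = 97/68 (k = -97/(-68) = -97*(-1/68) = 97/68 ≈ 1.4265)
(k*(-7 + x(-5)))*71 = (97*(-7 - 9)/68)*71 = ((97/68)*(-16))*71 = -388/17*71 = -27548/17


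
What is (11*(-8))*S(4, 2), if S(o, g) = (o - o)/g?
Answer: 0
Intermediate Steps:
S(o, g) = 0 (S(o, g) = 0/g = 0)
(11*(-8))*S(4, 2) = (11*(-8))*0 = -88*0 = 0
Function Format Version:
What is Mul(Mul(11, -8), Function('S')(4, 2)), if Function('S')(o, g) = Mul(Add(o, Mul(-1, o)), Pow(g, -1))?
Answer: 0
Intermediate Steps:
Function('S')(o, g) = 0 (Function('S')(o, g) = Mul(0, Pow(g, -1)) = 0)
Mul(Mul(11, -8), Function('S')(4, 2)) = Mul(Mul(11, -8), 0) = Mul(-88, 0) = 0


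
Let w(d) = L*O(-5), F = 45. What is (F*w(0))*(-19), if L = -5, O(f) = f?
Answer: -21375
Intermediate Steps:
w(d) = 25 (w(d) = -5*(-5) = 25)
(F*w(0))*(-19) = (45*25)*(-19) = 1125*(-19) = -21375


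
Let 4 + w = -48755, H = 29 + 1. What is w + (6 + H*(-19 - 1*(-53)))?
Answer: -47733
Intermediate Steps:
H = 30
w = -48759 (w = -4 - 48755 = -48759)
w + (6 + H*(-19 - 1*(-53))) = -48759 + (6 + 30*(-19 - 1*(-53))) = -48759 + (6 + 30*(-19 + 53)) = -48759 + (6 + 30*34) = -48759 + (6 + 1020) = -48759 + 1026 = -47733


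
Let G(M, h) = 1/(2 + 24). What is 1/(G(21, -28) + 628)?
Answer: 26/16329 ≈ 0.0015923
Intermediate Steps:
G(M, h) = 1/26
1/(G(21, -28) + 628) = 1/(1/26 + 628) = 1/(16329/26) = 26/16329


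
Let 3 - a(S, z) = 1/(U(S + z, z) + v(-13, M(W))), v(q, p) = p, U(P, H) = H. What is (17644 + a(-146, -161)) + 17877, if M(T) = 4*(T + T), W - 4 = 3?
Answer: 3730021/105 ≈ 35524.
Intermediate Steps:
W = 7 (W = 4 + 3 = 7)
M(T) = 8*T (M(T) = 4*(2*T) = 8*T)
a(S, z) = 3 - 1/(56 + z) (a(S, z) = 3 - 1/(z + 8*7) = 3 - 1/(z + 56) = 3 - 1/(56 + z))
(17644 + a(-146, -161)) + 17877 = (17644 + (167 + 3*(-161))/(56 - 161)) + 17877 = (17644 + (167 - 483)/(-105)) + 17877 = (17644 - 1/105*(-316)) + 17877 = (17644 + 316/105) + 17877 = 1852936/105 + 17877 = 3730021/105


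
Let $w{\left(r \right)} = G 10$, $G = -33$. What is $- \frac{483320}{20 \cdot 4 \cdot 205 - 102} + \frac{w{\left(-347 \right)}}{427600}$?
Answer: $- \frac{36774557}{1240040} \approx -29.656$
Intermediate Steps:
$w{\left(r \right)} = -330$ ($w{\left(r \right)} = \left(-33\right) 10 = -330$)
$- \frac{483320}{20 \cdot 4 \cdot 205 - 102} + \frac{w{\left(-347 \right)}}{427600} = - \frac{483320}{20 \cdot 4 \cdot 205 - 102} - \frac{330}{427600} = - \frac{483320}{80 \cdot 205 - 102} - \frac{33}{42760} = - \frac{483320}{16400 - 102} - \frac{33}{42760} = - \frac{483320}{16298} - \frac{33}{42760} = \left(-483320\right) \frac{1}{16298} - \frac{33}{42760} = - \frac{860}{29} - \frac{33}{42760} = - \frac{36774557}{1240040}$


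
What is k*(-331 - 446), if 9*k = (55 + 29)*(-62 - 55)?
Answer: 848484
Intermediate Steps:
k = -1092 (k = ((55 + 29)*(-62 - 55))/9 = (84*(-117))/9 = (⅑)*(-9828) = -1092)
k*(-331 - 446) = -1092*(-331 - 446) = -1092*(-777) = 848484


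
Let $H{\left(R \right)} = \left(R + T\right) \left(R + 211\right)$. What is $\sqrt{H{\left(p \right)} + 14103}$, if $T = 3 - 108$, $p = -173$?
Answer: $\sqrt{3539} \approx 59.49$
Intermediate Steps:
$T = -105$
$H{\left(R \right)} = \left(-105 + R\right) \left(211 + R\right)$ ($H{\left(R \right)} = \left(R - 105\right) \left(R + 211\right) = \left(-105 + R\right) \left(211 + R\right)$)
$\sqrt{H{\left(p \right)} + 14103} = \sqrt{\left(-22155 + \left(-173\right)^{2} + 106 \left(-173\right)\right) + 14103} = \sqrt{\left(-22155 + 29929 - 18338\right) + 14103} = \sqrt{-10564 + 14103} = \sqrt{3539}$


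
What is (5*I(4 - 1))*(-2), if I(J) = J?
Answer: -30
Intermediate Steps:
(5*I(4 - 1))*(-2) = (5*(4 - 1))*(-2) = (5*3)*(-2) = 15*(-2) = -30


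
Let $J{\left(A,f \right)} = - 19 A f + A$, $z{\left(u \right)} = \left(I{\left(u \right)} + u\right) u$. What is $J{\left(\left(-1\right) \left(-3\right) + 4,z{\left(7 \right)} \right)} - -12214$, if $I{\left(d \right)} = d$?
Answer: $-813$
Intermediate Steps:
$z{\left(u \right)} = 2 u^{2}$ ($z{\left(u \right)} = \left(u + u\right) u = 2 u u = 2 u^{2}$)
$J{\left(A,f \right)} = A - 19 A f$ ($J{\left(A,f \right)} = - 19 A f + A = A - 19 A f$)
$J{\left(\left(-1\right) \left(-3\right) + 4,z{\left(7 \right)} \right)} - -12214 = \left(\left(-1\right) \left(-3\right) + 4\right) \left(1 - 19 \cdot 2 \cdot 7^{2}\right) - -12214 = \left(3 + 4\right) \left(1 - 19 \cdot 2 \cdot 49\right) + 12214 = 7 \left(1 - 1862\right) + 12214 = 7 \left(-1861\right) + 12214 = -13027 + 12214 = -813$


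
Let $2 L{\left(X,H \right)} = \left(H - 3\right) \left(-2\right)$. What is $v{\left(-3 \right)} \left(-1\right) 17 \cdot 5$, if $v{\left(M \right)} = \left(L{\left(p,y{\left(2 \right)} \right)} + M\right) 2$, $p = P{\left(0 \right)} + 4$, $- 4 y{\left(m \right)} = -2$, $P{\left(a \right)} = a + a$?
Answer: $85$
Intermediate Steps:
$P{\left(a \right)} = 2 a$
$y{\left(m \right)} = \frac{1}{2}$ ($y{\left(m \right)} = \left(- \frac{1}{4}\right) \left(-2\right) = \frac{1}{2}$)
$p = 4$ ($p = 2 \cdot 0 + 4 = 0 + 4 = 4$)
$L{\left(X,H \right)} = 3 - H$ ($L{\left(X,H \right)} = \frac{\left(H - 3\right) \left(-2\right)}{2} = \frac{\left(-3 + H\right) \left(-2\right)}{2} = \frac{6 - 2 H}{2} = 3 - H$)
$v{\left(M \right)} = 5 + 2 M$ ($v{\left(M \right)} = \left(\left(3 - \frac{1}{2}\right) + M\right) 2 = \left(\frac{5}{2} + M\right) 2 = 5 + 2 M$)
$v{\left(-3 \right)} \left(-1\right) 17 \cdot 5 = \left(5 + 2 \left(-3\right)\right) \left(-1\right) 17 \cdot 5 = \left(5 - 6\right) \left(-1\right) 17 \cdot 5 = \left(-1\right) \left(-1\right) 17 \cdot 5 = 1 \cdot 17 \cdot 5 = 17 \cdot 5 = 85$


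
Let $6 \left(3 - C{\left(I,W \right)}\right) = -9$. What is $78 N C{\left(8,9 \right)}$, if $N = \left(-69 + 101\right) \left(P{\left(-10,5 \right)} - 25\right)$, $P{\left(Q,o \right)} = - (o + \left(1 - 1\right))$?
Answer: $-336960$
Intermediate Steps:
$C{\left(I,W \right)} = \frac{9}{2}$ ($C{\left(I,W \right)} = 3 - - \frac{3}{2} = 3 + \frac{3}{2} = \frac{9}{2}$)
$P{\left(Q,o \right)} = - o$ ($P{\left(Q,o \right)} = - (o + \left(1 - 1\right)) = - (o + 0) = - o$)
$N = -960$ ($N = \left(-69 + 101\right) \left(\left(-1\right) 5 - 25\right) = 32 \left(-5 - 25\right) = 32 \left(-30\right) = -960$)
$78 N C{\left(8,9 \right)} = 78 \left(-960\right) \frac{9}{2} = \left(-74880\right) \frac{9}{2} = -336960$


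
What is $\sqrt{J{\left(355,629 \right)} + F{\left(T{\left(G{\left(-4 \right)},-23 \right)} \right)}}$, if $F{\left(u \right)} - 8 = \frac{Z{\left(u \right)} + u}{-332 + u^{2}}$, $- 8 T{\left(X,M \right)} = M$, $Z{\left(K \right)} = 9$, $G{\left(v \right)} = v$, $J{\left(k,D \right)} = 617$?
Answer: $\frac{3 \sqrt{29809150465}}{20719} \approx 24.999$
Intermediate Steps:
$T{\left(X,M \right)} = - \frac{M}{8}$
$F{\left(u \right)} = 8 + \frac{9 + u}{-332 + u^{2}}$
$\sqrt{J{\left(355,629 \right)} + F{\left(T{\left(G{\left(-4 \right)},-23 \right)} \right)}} = \sqrt{617 + \frac{-2647 - - \frac{23}{8} + 8 \left(\left(- \frac{1}{8}\right) \left(-23\right)\right)^{2}}{-332 + \left(\left(- \frac{1}{8}\right) \left(-23\right)\right)^{2}}} = \sqrt{617 + \frac{-2647 + \frac{23}{8} + 8 \left(\frac{23}{8}\right)^{2}}{-332 + \left(\frac{23}{8}\right)^{2}}} = \sqrt{617 + \frac{-2647 + \frac{23}{8} + 8 \cdot \frac{529}{64}}{-332 + \frac{529}{64}}} = \sqrt{617 + \frac{-2647 + \frac{23}{8} + \frac{529}{8}}{- \frac{20719}{64}}} = \sqrt{617 - - \frac{164992}{20719}} = \sqrt{617 + \frac{164992}{20719}} = \sqrt{\frac{12948615}{20719}} = \frac{3 \sqrt{29809150465}}{20719}$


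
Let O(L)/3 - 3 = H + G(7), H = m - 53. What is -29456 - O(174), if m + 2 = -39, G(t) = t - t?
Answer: -29183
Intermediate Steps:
G(t) = 0
m = -41 (m = -2 - 39 = -41)
H = -94 (H = -41 - 53 = -94)
O(L) = -273 (O(L) = 9 + 3*(-94 + 0) = 9 + 3*(-94) = 9 - 282 = -273)
-29456 - O(174) = -29456 - 1*(-273) = -29456 + 273 = -29183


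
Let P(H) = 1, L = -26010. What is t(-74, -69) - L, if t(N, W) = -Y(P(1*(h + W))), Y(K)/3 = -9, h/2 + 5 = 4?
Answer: 26037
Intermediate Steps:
h = -2 (h = -10 + 2*4 = -10 + 8 = -2)
Y(K) = -27 (Y(K) = 3*(-9) = -27)
t(N, W) = 27 (t(N, W) = -1*(-27) = 27)
t(-74, -69) - L = 27 - 1*(-26010) = 27 + 26010 = 26037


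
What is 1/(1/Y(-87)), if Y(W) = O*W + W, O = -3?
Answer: 174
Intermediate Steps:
Y(W) = -2*W (Y(W) = -3*W + W = -2*W)
1/(1/Y(-87)) = 1/(1/(-2*(-87))) = 1/(1/174) = 174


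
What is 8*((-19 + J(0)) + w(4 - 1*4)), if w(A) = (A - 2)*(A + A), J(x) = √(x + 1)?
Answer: -144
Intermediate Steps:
J(x) = √(1 + x)
w(A) = 2*A*(-2 + A) (w(A) = (-2 + A)*(2*A) = 2*A*(-2 + A))
8*((-19 + J(0)) + w(4 - 1*4)) = 8*((-19 + √(1 + 0)) + 2*(4 - 1*4)*(-2 + (4 - 1*4))) = 8*((-19 + √1) + 2*(4 - 4)*(-2 + (4 - 4))) = 8*((-19 + 1) + 2*0*(-2 + 0)) = 8*(-18 + 2*0*(-2)) = 8*(-18 + 0) = 8*(-18) = -144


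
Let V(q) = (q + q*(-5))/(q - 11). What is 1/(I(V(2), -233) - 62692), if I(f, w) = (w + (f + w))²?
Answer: 81/12444544 ≈ 6.5089e-6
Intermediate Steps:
V(q) = -4*q/(-11 + q) (V(q) = (q - 5*q)/(-11 + q) = (-4*q)/(-11 + q) = -4*q/(-11 + q))
I(f, w) = (f + 2*w)²
1/(I(V(2), -233) - 62692) = 1/((-4*2/(-11 + 2) + 2*(-233))² - 62692) = 1/((-4*2/(-9) - 466)² - 62692) = 1/((-4*2*(-⅑) - 466)² - 62692) = 1/((8/9 - 466)² - 62692) = 1/((-4186/9)² - 62692) = 1/(17522596/81 - 62692) = 1/(12444544/81) = 81/12444544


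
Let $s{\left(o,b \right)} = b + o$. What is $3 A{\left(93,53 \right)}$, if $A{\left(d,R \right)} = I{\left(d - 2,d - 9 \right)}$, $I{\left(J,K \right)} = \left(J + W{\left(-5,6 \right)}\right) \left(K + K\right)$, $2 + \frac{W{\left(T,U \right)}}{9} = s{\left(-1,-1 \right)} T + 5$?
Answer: $104832$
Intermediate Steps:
$W{\left(T,U \right)} = 27 - 18 T$ ($W{\left(T,U \right)} = -18 + 9 \left(\left(-1 - 1\right) T + 5\right) = -18 + 9 \left(- 2 T + 5\right) = -18 + 9 \left(5 - 2 T\right) = -18 - \left(-45 + 18 T\right) = 27 - 18 T$)
$I{\left(J,K \right)} = 2 K \left(117 + J\right)$ ($I{\left(J,K \right)} = \left(J + \left(27 - -90\right)\right) \left(K + K\right) = \left(J + \left(27 + 90\right)\right) 2 K = \left(J + 117\right) 2 K = \left(117 + J\right) 2 K = 2 K \left(117 + J\right)$)
$A{\left(d,R \right)} = 2 \left(-9 + d\right) \left(115 + d\right)$ ($A{\left(d,R \right)} = 2 \left(d - 9\right) \left(117 + \left(d - 2\right)\right) = 2 \left(-9 + d\right) \left(117 + \left(d - 2\right)\right) = 2 \left(-9 + d\right) \left(117 + \left(-2 + d\right)\right) = 2 \left(-9 + d\right) \left(115 + d\right)$)
$3 A{\left(93,53 \right)} = 3 \cdot 2 \left(-9 + 93\right) \left(115 + 93\right) = 3 \cdot 2 \cdot 84 \cdot 208 = 3 \cdot 34944 = 104832$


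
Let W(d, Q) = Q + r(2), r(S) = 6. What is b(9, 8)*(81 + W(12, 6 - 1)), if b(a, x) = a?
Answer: 828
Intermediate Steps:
W(d, Q) = 6 + Q (W(d, Q) = Q + 6 = 6 + Q)
b(9, 8)*(81 + W(12, 6 - 1)) = 9*(81 + (6 + (6 - 1))) = 9*(81 + (6 + 5)) = 9*(81 + 11) = 9*92 = 828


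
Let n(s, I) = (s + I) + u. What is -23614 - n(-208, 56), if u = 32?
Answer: -23494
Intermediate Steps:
n(s, I) = 32 + I + s (n(s, I) = (s + I) + 32 = (I + s) + 32 = 32 + I + s)
-23614 - n(-208, 56) = -23614 - (32 + 56 - 208) = -23614 - 1*(-120) = -23614 + 120 = -23494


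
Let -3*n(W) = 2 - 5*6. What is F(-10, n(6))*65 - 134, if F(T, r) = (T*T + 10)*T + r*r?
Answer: -593746/9 ≈ -65972.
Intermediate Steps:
n(W) = 28/3 (n(W) = -(2 - 5*6)/3 = -(2 - 30)/3 = -⅓*(-28) = 28/3)
F(T, r) = r² + T*(10 + T²) (F(T, r) = (T² + 10)*T + r² = (10 + T²)*T + r² = T*(10 + T²) + r² = r² + T*(10 + T²))
F(-10, n(6))*65 - 134 = ((-10)³ + (28/3)² + 10*(-10))*65 - 134 = (-1000 + 784/9 - 100)*65 - 134 = -9116/9*65 - 134 = -592540/9 - 134 = -593746/9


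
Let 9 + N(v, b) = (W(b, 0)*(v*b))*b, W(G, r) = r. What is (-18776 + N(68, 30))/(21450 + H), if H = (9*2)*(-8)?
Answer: -18785/21306 ≈ -0.88168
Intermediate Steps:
H = -144 (H = 18*(-8) = -144)
N(v, b) = -9 (N(v, b) = -9 + (0*(v*b))*b = -9 + (0*(b*v))*b = -9 + 0*b = -9 + 0 = -9)
(-18776 + N(68, 30))/(21450 + H) = (-18776 - 9)/(21450 - 144) = -18785/21306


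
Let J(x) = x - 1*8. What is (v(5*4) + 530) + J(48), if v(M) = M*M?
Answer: 970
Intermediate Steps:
v(M) = M²
J(x) = -8 + x (J(x) = x - 8 = -8 + x)
(v(5*4) + 530) + J(48) = ((5*4)² + 530) + (-8 + 48) = (20² + 530) + 40 = (400 + 530) + 40 = 930 + 40 = 970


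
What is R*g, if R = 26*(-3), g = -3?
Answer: 234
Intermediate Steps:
R = -78
R*g = -78*(-3) = 234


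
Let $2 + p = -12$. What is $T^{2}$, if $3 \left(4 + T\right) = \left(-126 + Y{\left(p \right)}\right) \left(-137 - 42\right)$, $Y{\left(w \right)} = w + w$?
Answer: $\frac{759222916}{9} \approx 8.4358 \cdot 10^{7}$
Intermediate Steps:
$p = -14$ ($p = -2 - 12 = -14$)
$Y{\left(w \right)} = 2 w$
$T = \frac{27554}{3}$ ($T = -4 + \frac{\left(-126 + 2 \left(-14\right)\right) \left(-137 - 42\right)}{3} = -4 + \frac{\left(-126 - 28\right) \left(-179\right)}{3} = -4 + \frac{\left(-154\right) \left(-179\right)}{3} = -4 + \frac{1}{3} \cdot 27566 = -4 + \frac{27566}{3} = \frac{27554}{3} \approx 9184.7$)
$T^{2} = \left(\frac{27554}{3}\right)^{2} = \frac{759222916}{9}$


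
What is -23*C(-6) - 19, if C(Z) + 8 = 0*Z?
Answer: 165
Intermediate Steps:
C(Z) = -8 (C(Z) = -8 + 0*Z = -8 + 0 = -8)
-23*C(-6) - 19 = -23*(-8) - 19 = 184 - 19 = 165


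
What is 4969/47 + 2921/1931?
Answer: 9732426/90757 ≈ 107.24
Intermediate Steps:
4969/47 + 2921/1931 = 9732426/90757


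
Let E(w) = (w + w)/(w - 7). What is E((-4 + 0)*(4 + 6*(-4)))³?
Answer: 4096000/389017 ≈ 10.529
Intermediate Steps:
E(w) = 2*w/(-7 + w) (E(w) = (2*w)/(-7 + w) = 2*w/(-7 + w))
E((-4 + 0)*(4 + 6*(-4)))³ = (2*((-4 + 0)*(4 + 6*(-4)))/(-7 + (-4 + 0)*(4 + 6*(-4))))³ = (2*(-4*(4 - 24))/(-7 - 4*(4 - 24)))³ = (2*(-4*(-20))/(-7 - 4*(-20)))³ = (2*80/(-7 + 80))³ = (2*80/73)³ = (2*80*(1/73))³ = (160/73)³ = 4096000/389017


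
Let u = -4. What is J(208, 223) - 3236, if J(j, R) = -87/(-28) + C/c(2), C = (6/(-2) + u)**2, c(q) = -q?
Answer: -91207/28 ≈ -3257.4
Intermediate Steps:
C = 49 (C = (6/(-2) - 4)**2 = (6*(-1/2) - 4)**2 = (-3 - 4)**2 = (-7)**2 = 49)
J(j, R) = -599/28 (J(j, R) = -87/(-28) + 49/((-1*2)) = -87*(-1/28) + 49/(-2) = 87/28 + 49*(-1/2) = 87/28 - 49/2 = -599/28)
J(208, 223) - 3236 = -599/28 - 3236 = -91207/28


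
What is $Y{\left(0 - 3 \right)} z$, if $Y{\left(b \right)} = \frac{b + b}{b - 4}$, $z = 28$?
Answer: $24$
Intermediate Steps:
$Y{\left(b \right)} = \frac{2 b}{-4 + b}$
$Y{\left(0 - 3 \right)} z = \frac{2 \left(0 - 3\right)}{-4 + \left(0 - 3\right)} 28 = 2 \left(-3\right) \frac{1}{-4 - 3} \cdot 28 = 2 \left(-3\right) \frac{1}{-7} \cdot 28 = 2 \left(-3\right) \left(- \frac{1}{7}\right) 28 = \frac{6}{7} \cdot 28 = 24$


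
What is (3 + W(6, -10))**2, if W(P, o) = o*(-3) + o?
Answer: 529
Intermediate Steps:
W(P, o) = -2*o (W(P, o) = -3*o + o = -2*o)
(3 + W(6, -10))**2 = (3 - 2*(-10))**2 = (3 + 20)**2 = 23**2 = 529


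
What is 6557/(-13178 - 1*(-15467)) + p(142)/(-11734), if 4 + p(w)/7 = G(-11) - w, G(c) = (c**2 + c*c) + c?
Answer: 75577883/26859126 ≈ 2.8139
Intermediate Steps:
G(c) = c + 2*c**2 (G(c) = (c**2 + c**2) + c = 2*c**2 + c = c + 2*c**2)
p(w) = 1589 - 7*w (p(w) = -28 + 7*(-11*(1 + 2*(-11)) - w) = -28 + 7*(-11*(1 - 22) - w) = -28 + 7*(-11*(-21) - w) = -28 + 7*(231 - w) = -28 + (1617 - 7*w) = 1589 - 7*w)
6557/(-13178 - 1*(-15467)) + p(142)/(-11734) = 6557/(-13178 - 1*(-15467)) + (1589 - 7*142)/(-11734) = 6557/(-13178 + 15467) + (1589 - 994)*(-1/11734) = 6557/2289 + 595*(-1/11734) = 6557*(1/2289) - 595/11734 = 6557/2289 - 595/11734 = 75577883/26859126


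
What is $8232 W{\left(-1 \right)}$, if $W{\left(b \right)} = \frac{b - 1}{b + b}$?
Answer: $8232$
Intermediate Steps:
$W{\left(b \right)} = \frac{-1 + b}{2 b}$
$8232 W{\left(-1 \right)} = 8232 \frac{-1 - 1}{2 \left(-1\right)} = 8232 \cdot \frac{1}{2} \left(-1\right) \left(-2\right) = 8232 \cdot 1 = 8232$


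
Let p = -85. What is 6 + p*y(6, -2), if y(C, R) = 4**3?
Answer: -5434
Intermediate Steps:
y(C, R) = 64
6 + p*y(6, -2) = 6 - 85*64 = 6 - 5440 = -5434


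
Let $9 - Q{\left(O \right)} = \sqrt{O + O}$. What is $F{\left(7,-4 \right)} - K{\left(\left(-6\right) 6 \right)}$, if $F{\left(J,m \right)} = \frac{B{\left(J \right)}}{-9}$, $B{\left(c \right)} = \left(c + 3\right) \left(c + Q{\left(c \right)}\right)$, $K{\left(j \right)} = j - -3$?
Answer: $\frac{137}{9} + \frac{10 \sqrt{14}}{9} \approx 19.38$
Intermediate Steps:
$K{\left(j \right)} = 3 + j$ ($K{\left(j \right)} = j + 3 = 3 + j$)
$Q{\left(O \right)} = 9 - \sqrt{2} \sqrt{O}$ ($Q{\left(O \right)} = 9 - \sqrt{O + O} = 9 - \sqrt{2 O} = 9 - \sqrt{2} \sqrt{O}$)
$B{\left(c \right)} = \left(3 + c\right) \left(9 + c - \sqrt{2} \sqrt{c}\right)$ ($B{\left(c \right)} = \left(c + 3\right) \left(c - \left(-9 + \sqrt{2} \sqrt{c}\right)\right) = \left(3 + c\right) \left(9 + c - \sqrt{2} \sqrt{c}\right)$)
$F{\left(J,m \right)} = -3 - \frac{4 J}{3} - \frac{J^{2}}{9} + \frac{\sqrt{2} \sqrt{J}}{3} + \frac{\sqrt{2} J^{\frac{3}{2}}}{9}$ ($F{\left(J,m \right)} = \frac{27 + J^{2} + 12 J - \sqrt{2} J^{\frac{3}{2}} - 3 \sqrt{2} \sqrt{J}}{-9} = \left(27 + J^{2} + 12 J - \sqrt{2} J^{\frac{3}{2}} - 3 \sqrt{2} \sqrt{J}\right) \left(- \frac{1}{9}\right) = -3 - \frac{4 J}{3} - \frac{J^{2}}{9} + \frac{\sqrt{2} \sqrt{J}}{3} + \frac{\sqrt{2} J^{\frac{3}{2}}}{9}$)
$F{\left(7,-4 \right)} - K{\left(\left(-6\right) 6 \right)} = \left(-3 - \frac{28}{3} - \frac{7^{2}}{9} + \frac{\sqrt{2} \sqrt{7}}{3} + \frac{\sqrt{2} \cdot 7^{\frac{3}{2}}}{9}\right) - \left(3 - 36\right) = \left(-3 - \frac{28}{3} - \frac{49}{9} + \frac{\sqrt{14}}{3} + \frac{\sqrt{2} \cdot 7 \sqrt{7}}{9}\right) - \left(3 - 36\right) = \left(-3 - \frac{28}{3} - \frac{49}{9} + \frac{\sqrt{14}}{3} + \frac{7 \sqrt{14}}{9}\right) - -33 = \left(- \frac{160}{9} + \frac{10 \sqrt{14}}{9}\right) + 33 = \frac{137}{9} + \frac{10 \sqrt{14}}{9}$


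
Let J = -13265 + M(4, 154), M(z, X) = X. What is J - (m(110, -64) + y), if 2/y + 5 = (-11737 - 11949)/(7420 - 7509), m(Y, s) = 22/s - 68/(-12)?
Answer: -3251590815/247904 ≈ -13116.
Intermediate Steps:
m(Y, s) = 17/3 + 22/s (m(Y, s) = 22/s - 68*(-1/12) = 22/s + 17/3 = 17/3 + 22/s)
y = 178/23241 (y = 2/(-5 + (-11737 - 11949)/(7420 - 7509)) = 2/(-5 - 23686/(-89)) = 2/(-5 - 23686*(-1/89)) = 2/(-5 + 23686/89) = 2/(23241/89) = 2*(89/23241) = 178/23241 ≈ 0.0076589)
J = -13111 (J = -13265 + 154 = -13111)
J - (m(110, -64) + y) = -13111 - ((17/3 + 22/(-64)) + 178/23241) = -13111 - ((17/3 + 22*(-1/64)) + 178/23241) = -13111 - ((17/3 - 11/32) + 178/23241) = -13111 - (511/96 + 178/23241) = -13111 - 1*1321471/247904 = -13111 - 1321471/247904 = -3251590815/247904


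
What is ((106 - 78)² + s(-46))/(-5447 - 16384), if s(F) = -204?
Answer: -580/21831 ≈ -0.026568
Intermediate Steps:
((106 - 78)² + s(-46))/(-5447 - 16384) = ((106 - 78)² - 204)/(-5447 - 16384) = (28² - 204)/(-21831) = (784 - 204)*(-1/21831) = 580*(-1/21831) = -580/21831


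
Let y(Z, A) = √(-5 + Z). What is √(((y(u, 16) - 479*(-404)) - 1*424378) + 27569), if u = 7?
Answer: √(-203293 + √2) ≈ 450.88*I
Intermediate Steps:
√(((y(u, 16) - 479*(-404)) - 1*424378) + 27569) = √(((√(-5 + 7) - 479*(-404)) - 1*424378) + 27569) = √(((√2 + 193516) - 424378) + 27569) = √(((193516 + √2) - 424378) + 27569) = √((-230862 + √2) + 27569) = √(-203293 + √2)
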